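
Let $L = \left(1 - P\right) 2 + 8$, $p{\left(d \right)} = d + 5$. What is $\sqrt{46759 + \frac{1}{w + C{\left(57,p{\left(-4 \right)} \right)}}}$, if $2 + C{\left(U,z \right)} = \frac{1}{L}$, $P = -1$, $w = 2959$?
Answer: $\frac{\sqrt{58878242361595}}{35485} \approx 216.24$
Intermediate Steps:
$p{\left(d \right)} = 5 + d$
$L = 12$ ($L = \left(1 - -1\right) 2 + 8 = \left(1 + 1\right) 2 + 8 = 2 \cdot 2 + 8 = 4 + 8 = 12$)
$C{\left(U,z \right)} = - \frac{23}{12}$ ($C{\left(U,z \right)} = -2 + \frac{1}{12} = - \frac{23}{12}$)
$\sqrt{46759 + \frac{1}{w + C{\left(57,p{\left(-4 \right)} \right)}}} = \sqrt{46759 + \frac{1}{2959 - \frac{23}{12}}} = \sqrt{46759 + \frac{1}{\frac{35485}{12}}} = \sqrt{46759 + \frac{12}{35485}} = \sqrt{\frac{1659243127}{35485}} = \frac{\sqrt{58878242361595}}{35485}$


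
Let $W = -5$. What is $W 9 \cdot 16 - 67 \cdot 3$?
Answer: $-921$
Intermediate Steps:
$W 9 \cdot 16 - 67 \cdot 3 = \left(-5\right) 9 \cdot 16 - 67 \cdot 3 = \left(-45\right) 16 - 201 = -720 - 201 = -921$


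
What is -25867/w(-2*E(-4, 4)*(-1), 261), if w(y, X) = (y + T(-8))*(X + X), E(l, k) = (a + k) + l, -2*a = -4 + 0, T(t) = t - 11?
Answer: 25867/7830 ≈ 3.3036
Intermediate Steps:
T(t) = -11 + t
a = 2 (a = -(-4 + 0)/2 = -½*(-4) = 2)
E(l, k) = 2 + k + l (E(l, k) = (2 + k) + l = 2 + k + l)
w(y, X) = 2*X*(-19 + y) (w(y, X) = (y + (-11 - 8))*(X + X) = (y - 19)*(2*X) = (-19 + y)*(2*X) = 2*X*(-19 + y))
-25867/w(-2*E(-4, 4)*(-1), 261) = -25867*1/(522*(-19 - 2*(2 + 4 - 4)*(-1))) = -25867*1/(522*(-19 - 2*2*(-1))) = -25867*1/(522*(-19 - 4*(-1))) = -25867*1/(522*(-19 + 4)) = -25867/(2*261*(-15)) = -25867/(-7830) = -25867*(-1/7830) = 25867/7830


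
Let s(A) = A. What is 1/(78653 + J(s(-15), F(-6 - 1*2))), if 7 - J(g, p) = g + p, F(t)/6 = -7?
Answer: 1/78717 ≈ 1.2704e-5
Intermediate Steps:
F(t) = -42 (F(t) = 6*(-7) = -42)
J(g, p) = 7 - g - p (J(g, p) = 7 - (g + p) = 7 + (-g - p) = 7 - g - p)
1/(78653 + J(s(-15), F(-6 - 1*2))) = 1/(78653 + (7 - 1*(-15) - 1*(-42))) = 1/(78653 + (7 + 15 + 42)) = 1/(78653 + 64) = 1/78717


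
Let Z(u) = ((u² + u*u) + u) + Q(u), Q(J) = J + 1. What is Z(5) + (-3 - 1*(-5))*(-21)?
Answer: 19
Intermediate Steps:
Q(J) = 1 + J
Z(u) = 1 + 2*u + 2*u² (Z(u) = ((u² + u*u) + u) + (1 + u) = ((u² + u²) + u) + (1 + u) = (2*u² + u) + (1 + u) = (u + 2*u²) + (1 + u) = 1 + 2*u + 2*u²)
Z(5) + (-3 - 1*(-5))*(-21) = (1 + 2*5 + 2*5²) + (-3 - 1*(-5))*(-21) = (1 + 10 + 2*25) + (-3 + 5)*(-21) = (1 + 10 + 50) + 2*(-21) = 61 - 42 = 19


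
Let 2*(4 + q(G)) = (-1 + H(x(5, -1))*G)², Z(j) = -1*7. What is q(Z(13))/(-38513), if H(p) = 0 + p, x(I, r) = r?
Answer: -14/38513 ≈ -0.00036351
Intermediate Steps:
H(p) = p
Z(j) = -7
q(G) = -4 + (-1 - G)²/2
q(Z(13))/(-38513) = (-4 + (1 - 7)²/2)/(-38513) = (-4 + (½)*(-6)²)*(-1/38513) = (-4 + (½)*36)*(-1/38513) = (-4 + 18)*(-1/38513) = 14*(-1/38513) = -14/38513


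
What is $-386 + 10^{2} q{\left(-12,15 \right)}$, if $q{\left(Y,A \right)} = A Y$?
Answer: $-18386$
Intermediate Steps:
$-386 + 10^{2} q{\left(-12,15 \right)} = -386 + 10^{2} \cdot 15 \left(-12\right) = -386 + 100 \left(-180\right) = -386 - 18000 = -18386$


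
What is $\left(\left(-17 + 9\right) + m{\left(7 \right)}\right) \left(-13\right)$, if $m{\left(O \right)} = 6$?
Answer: $26$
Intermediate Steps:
$\left(\left(-17 + 9\right) + m{\left(7 \right)}\right) \left(-13\right) = \left(\left(-17 + 9\right) + 6\right) \left(-13\right) = \left(-8 + 6\right) \left(-13\right) = \left(-2\right) \left(-13\right) = 26$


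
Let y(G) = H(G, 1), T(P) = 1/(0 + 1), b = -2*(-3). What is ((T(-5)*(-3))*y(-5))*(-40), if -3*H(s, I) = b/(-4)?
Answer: 60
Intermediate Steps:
b = 6
T(P) = 1 (T(P) = 1/1 = 1)
H(s, I) = 1/2 (H(s, I) = -2/(-4) = -2*(-1)/4 = -1/3*(-3/2) = 1/2)
y(G) = 1/2
((T(-5)*(-3))*y(-5))*(-40) = ((1*(-3))*(1/2))*(-40) = -3*1/2*(-40) = -3/2*(-40) = 60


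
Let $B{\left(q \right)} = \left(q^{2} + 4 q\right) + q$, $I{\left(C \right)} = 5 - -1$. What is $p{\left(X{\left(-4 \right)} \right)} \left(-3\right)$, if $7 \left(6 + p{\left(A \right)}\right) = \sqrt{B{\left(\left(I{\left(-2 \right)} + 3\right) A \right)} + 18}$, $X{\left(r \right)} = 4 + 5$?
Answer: $18 - \frac{18 \sqrt{194}}{7} \approx -17.816$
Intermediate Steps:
$I{\left(C \right)} = 6$ ($I{\left(C \right)} = 5 + 1 = 6$)
$B{\left(q \right)} = q^{2} + 5 q$
$X{\left(r \right)} = 9$
$p{\left(A \right)} = -6 + \frac{\sqrt{18 + 9 A \left(5 + 9 A\right)}}{7}$ ($p{\left(A \right)} = -6 + \frac{\sqrt{\left(6 + 3\right) A \left(5 + \left(6 + 3\right) A\right) + 18}}{7} = -6 + \frac{\sqrt{9 A \left(5 + 9 A\right) + 18}}{7} = -6 + \frac{\sqrt{18 + 9 A \left(5 + 9 A\right)}}{7}$)
$p{\left(X{\left(-4 \right)} \right)} \left(-3\right) = \left(-6 + \frac{3 \sqrt{2 + 9 \left(5 + 9 \cdot 9\right)}}{7}\right) \left(-3\right) = \left(-6 + \frac{3 \sqrt{2 + 9 \left(5 + 81\right)}}{7}\right) \left(-3\right) = \left(-6 + \frac{3 \sqrt{2 + 9 \cdot 86}}{7}\right) \left(-3\right) = \left(-6 + \frac{3 \sqrt{2 + 774}}{7}\right) \left(-3\right) = \left(-6 + \frac{3 \sqrt{776}}{7}\right) \left(-3\right) = \left(-6 + \frac{3 \cdot 2 \sqrt{194}}{7}\right) \left(-3\right) = \left(-6 + \frac{6 \sqrt{194}}{7}\right) \left(-3\right) = 18 - \frac{18 \sqrt{194}}{7}$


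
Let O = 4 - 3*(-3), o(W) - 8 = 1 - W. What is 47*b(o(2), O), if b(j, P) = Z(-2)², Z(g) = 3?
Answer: 423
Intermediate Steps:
o(W) = 9 - W (o(W) = 8 + (1 - W) = 9 - W)
O = 13 (O = 4 + 9 = 13)
b(j, P) = 9 (b(j, P) = 3² = 9)
47*b(o(2), O) = 47*9 = 423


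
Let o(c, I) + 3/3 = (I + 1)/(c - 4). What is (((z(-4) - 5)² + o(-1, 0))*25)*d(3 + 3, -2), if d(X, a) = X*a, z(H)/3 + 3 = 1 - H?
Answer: 60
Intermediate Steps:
z(H) = -6 - 3*H (z(H) = -9 + 3*(1 - H) = -9 + (3 - 3*H) = -6 - 3*H)
o(c, I) = -1 + (1 + I)/(-4 + c) (o(c, I) = -1 + (I + 1)/(c - 4) = -1 + (1 + I)/(-4 + c))
(((z(-4) - 5)² + o(-1, 0))*25)*d(3 + 3, -2) = ((((-6 - 3*(-4)) - 5)² + (5 + 0 - 1*(-1))/(-4 - 1))*25)*((3 + 3)*(-2)) = ((((-6 + 12) - 5)² + (5 + 0 + 1)/(-5))*25)*(6*(-2)) = (((6 - 5)² - ⅕*6)*25)*(-12) = ((1² - 6/5)*25)*(-12) = ((1 - 6/5)*25)*(-12) = -⅕*25*(-12) = -5*(-12) = 60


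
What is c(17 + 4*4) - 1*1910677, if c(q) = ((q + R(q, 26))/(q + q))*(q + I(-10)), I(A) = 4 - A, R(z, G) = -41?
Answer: -63052529/33 ≈ -1.9107e+6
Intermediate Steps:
c(q) = (-41 + q)*(14 + q)/(2*q) (c(q) = ((q - 41)/(q + q))*(q + (4 - 1*(-10))) = ((-41 + q)/((2*q)))*(q + (4 + 10)) = ((-41 + q)*(1/(2*q)))*(q + 14) = ((-41 + q)/(2*q))*(14 + q) = (-41 + q)*(14 + q)/(2*q))
c(17 + 4*4) - 1*1910677 = (-574 + (17 + 4*4)*(-27 + (17 + 4*4)))/(2*(17 + 4*4)) - 1*1910677 = (-574 + (17 + 16)*(-27 + (17 + 16)))/(2*(17 + 16)) - 1910677 = (½)*(-574 + 33*(-27 + 33))/33 - 1910677 = (½)*(1/33)*(-574 + 33*6) - 1910677 = (½)*(1/33)*(-574 + 198) - 1910677 = (½)*(1/33)*(-376) - 1910677 = -188/33 - 1910677 = -63052529/33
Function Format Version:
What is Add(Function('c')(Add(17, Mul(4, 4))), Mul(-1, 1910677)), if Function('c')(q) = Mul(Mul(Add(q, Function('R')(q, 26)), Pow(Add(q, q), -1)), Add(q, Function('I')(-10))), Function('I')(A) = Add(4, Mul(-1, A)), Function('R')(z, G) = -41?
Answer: Rational(-63052529, 33) ≈ -1.9107e+6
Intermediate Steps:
Function('c')(q) = Mul(Rational(1, 2), Pow(q, -1), Add(-41, q), Add(14, q)) (Function('c')(q) = Mul(Mul(Add(q, -41), Pow(Add(q, q), -1)), Add(q, Add(4, Mul(-1, -10)))) = Mul(Mul(Add(-41, q), Pow(Mul(2, q), -1)), Add(q, Add(4, 10))) = Mul(Mul(Add(-41, q), Mul(Rational(1, 2), Pow(q, -1))), Add(q, 14)) = Mul(Mul(Rational(1, 2), Pow(q, -1), Add(-41, q)), Add(14, q)) = Mul(Rational(1, 2), Pow(q, -1), Add(-41, q), Add(14, q)))
Add(Function('c')(Add(17, Mul(4, 4))), Mul(-1, 1910677)) = Add(Mul(Rational(1, 2), Pow(Add(17, Mul(4, 4)), -1), Add(-574, Mul(Add(17, Mul(4, 4)), Add(-27, Add(17, Mul(4, 4)))))), Mul(-1, 1910677)) = Add(Mul(Rational(1, 2), Pow(Add(17, 16), -1), Add(-574, Mul(Add(17, 16), Add(-27, Add(17, 16))))), -1910677) = Add(Mul(Rational(1, 2), Pow(33, -1), Add(-574, Mul(33, Add(-27, 33)))), -1910677) = Add(Mul(Rational(1, 2), Rational(1, 33), Add(-574, Mul(33, 6))), -1910677) = Add(Mul(Rational(1, 2), Rational(1, 33), Add(-574, 198)), -1910677) = Add(Mul(Rational(1, 2), Rational(1, 33), -376), -1910677) = Add(Rational(-188, 33), -1910677) = Rational(-63052529, 33)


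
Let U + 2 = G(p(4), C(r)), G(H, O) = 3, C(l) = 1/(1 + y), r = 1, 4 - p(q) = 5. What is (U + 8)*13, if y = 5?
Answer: 117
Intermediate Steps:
p(q) = -1 (p(q) = 4 - 1*5 = 4 - 5 = -1)
C(l) = ⅙ (C(l) = 1/(1 + 5) = 1/6 = ⅙)
U = 1 (U = -2 + 3 = 1)
(U + 8)*13 = (1 + 8)*13 = 9*13 = 117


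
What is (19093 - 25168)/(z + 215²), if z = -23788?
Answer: -75/277 ≈ -0.27076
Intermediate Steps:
(19093 - 25168)/(z + 215²) = (19093 - 25168)/(-23788 + 215²) = -6075/(-23788 + 46225) = -6075/22437 = -6075*1/22437 = -75/277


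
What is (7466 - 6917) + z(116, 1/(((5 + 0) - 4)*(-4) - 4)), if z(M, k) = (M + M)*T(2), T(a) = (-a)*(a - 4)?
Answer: 1477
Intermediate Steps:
T(a) = -a*(-4 + a) (T(a) = (-a)*(-4 + a) = -a*(-4 + a))
z(M, k) = 8*M (z(M, k) = (M + M)*(2*(4 - 1*2)) = (2*M)*(2*(4 - 2)) = (2*M)*(2*2) = (2*M)*4 = 8*M)
(7466 - 6917) + z(116, 1/(((5 + 0) - 4)*(-4) - 4)) = (7466 - 6917) + 8*116 = 549 + 928 = 1477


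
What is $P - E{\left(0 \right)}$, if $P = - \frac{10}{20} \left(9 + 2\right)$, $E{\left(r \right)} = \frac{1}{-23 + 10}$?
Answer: $- \frac{141}{26} \approx -5.4231$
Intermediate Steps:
$E{\left(r \right)} = - \frac{1}{13}$ ($E{\left(r \right)} = \frac{1}{-13} = - \frac{1}{13}$)
$P = - \frac{11}{2}$ ($P = \left(-10\right) \frac{1}{20} \cdot 11 = \left(- \frac{1}{2}\right) 11 = - \frac{11}{2} \approx -5.5$)
$P - E{\left(0 \right)} = - \frac{11}{2} - - \frac{1}{13} = - \frac{11}{2} + \frac{1}{13} = - \frac{141}{26}$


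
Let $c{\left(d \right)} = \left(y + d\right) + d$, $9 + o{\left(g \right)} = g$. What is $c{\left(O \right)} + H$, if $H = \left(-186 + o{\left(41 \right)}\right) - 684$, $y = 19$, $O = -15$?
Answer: $-849$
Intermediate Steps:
$o{\left(g \right)} = -9 + g$
$c{\left(d \right)} = 19 + 2 d$ ($c{\left(d \right)} = \left(19 + d\right) + d = 19 + 2 d$)
$H = -838$ ($H = \left(-186 + \left(-9 + 41\right)\right) - 684 = \left(-186 + 32\right) - 684 = -154 - 684 = -838$)
$c{\left(O \right)} + H = \left(19 + 2 \left(-15\right)\right) - 838 = \left(19 - 30\right) - 838 = -11 - 838 = -849$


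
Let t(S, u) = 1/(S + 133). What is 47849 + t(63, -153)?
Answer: 9378405/196 ≈ 47849.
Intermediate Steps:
t(S, u) = 1/(133 + S)
47849 + t(63, -153) = 47849 + 1/(133 + 63) = 47849 + 1/196 = 9378405/196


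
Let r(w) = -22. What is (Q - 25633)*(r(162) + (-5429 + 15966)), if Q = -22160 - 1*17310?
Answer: -684558045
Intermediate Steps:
Q = -39470 (Q = -22160 - 17310 = -39470)
(Q - 25633)*(r(162) + (-5429 + 15966)) = (-39470 - 25633)*(-22 + (-5429 + 15966)) = -65103*(-22 + 10537) = -65103*10515 = -684558045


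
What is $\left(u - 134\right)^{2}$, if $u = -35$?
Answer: $28561$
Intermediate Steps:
$\left(u - 134\right)^{2} = \left(-35 - 134\right)^{2} = \left(-169\right)^{2} = 28561$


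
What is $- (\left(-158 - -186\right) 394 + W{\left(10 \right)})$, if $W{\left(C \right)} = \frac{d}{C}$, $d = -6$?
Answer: $- \frac{55157}{5} \approx -11031.0$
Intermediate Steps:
$W{\left(C \right)} = - \frac{6}{C}$
$- (\left(-158 - -186\right) 394 + W{\left(10 \right)}) = - (\left(-158 - -186\right) 394 - \frac{6}{10}) = - (\left(-158 + 186\right) 394 - \frac{3}{5}) = - (28 \cdot 394 - \frac{3}{5}) = - (11032 - \frac{3}{5}) = \left(-1\right) \frac{55157}{5} = - \frac{55157}{5}$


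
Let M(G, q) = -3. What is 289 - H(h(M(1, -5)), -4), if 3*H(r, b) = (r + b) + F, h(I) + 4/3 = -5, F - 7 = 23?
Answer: 2542/9 ≈ 282.44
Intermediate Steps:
F = 30 (F = 7 + 23 = 30)
h(I) = -19/3 (h(I) = -4/3 - 5 = -19/3)
H(r, b) = 10 + b/3 + r/3 (H(r, b) = ((r + b) + 30)/3 = ((b + r) + 30)/3 = (30 + b + r)/3 = 10 + b/3 + r/3)
289 - H(h(M(1, -5)), -4) = 289 - (10 + (⅓)*(-4) + (⅓)*(-19/3)) = 289 - (10 - 4/3 - 19/9) = 289 - 1*59/9 = 289 - 59/9 = 2542/9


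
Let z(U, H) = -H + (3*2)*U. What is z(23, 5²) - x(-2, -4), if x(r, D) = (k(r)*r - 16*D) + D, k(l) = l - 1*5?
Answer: 39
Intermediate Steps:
z(U, H) = -H + 6*U
k(l) = -5 + l (k(l) = l - 5 = -5 + l)
x(r, D) = -15*D + r*(-5 + r) (x(r, D) = ((-5 + r)*r - 16*D) + D = (r*(-5 + r) - 16*D) + D = (-16*D + r*(-5 + r)) + D = -15*D + r*(-5 + r))
z(23, 5²) - x(-2, -4) = (-1*5² + 6*23) - (-15*(-4) - 2*(-5 - 2)) = (-1*25 + 138) - (60 - 2*(-7)) = (-25 + 138) - (60 + 14) = 113 - 1*74 = 113 - 74 = 39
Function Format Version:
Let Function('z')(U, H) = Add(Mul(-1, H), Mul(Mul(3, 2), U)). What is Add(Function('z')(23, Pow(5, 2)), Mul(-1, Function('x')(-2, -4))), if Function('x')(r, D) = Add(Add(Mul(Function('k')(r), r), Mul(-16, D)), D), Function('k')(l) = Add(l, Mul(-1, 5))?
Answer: 39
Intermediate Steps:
Function('z')(U, H) = Add(Mul(-1, H), Mul(6, U))
Function('k')(l) = Add(-5, l) (Function('k')(l) = Add(l, -5) = Add(-5, l))
Function('x')(r, D) = Add(Mul(-15, D), Mul(r, Add(-5, r))) (Function('x')(r, D) = Add(Add(Mul(Add(-5, r), r), Mul(-16, D)), D) = Add(Add(Mul(r, Add(-5, r)), Mul(-16, D)), D) = Add(Add(Mul(-16, D), Mul(r, Add(-5, r))), D) = Add(Mul(-15, D), Mul(r, Add(-5, r))))
Add(Function('z')(23, Pow(5, 2)), Mul(-1, Function('x')(-2, -4))) = Add(Add(Mul(-1, Pow(5, 2)), Mul(6, 23)), Mul(-1, Add(Mul(-15, -4), Mul(-2, Add(-5, -2))))) = Add(Add(Mul(-1, 25), 138), Mul(-1, Add(60, Mul(-2, -7)))) = Add(Add(-25, 138), Mul(-1, Add(60, 14))) = Add(113, Mul(-1, 74)) = Add(113, -74) = 39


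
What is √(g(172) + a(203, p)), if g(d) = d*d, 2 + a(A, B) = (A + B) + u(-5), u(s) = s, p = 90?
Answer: √29870 ≈ 172.83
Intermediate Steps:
a(A, B) = -7 + A + B (a(A, B) = -2 + ((A + B) - 5) = -2 + (-5 + A + B) = -7 + A + B)
g(d) = d²
√(g(172) + a(203, p)) = √(172² + (-7 + 203 + 90)) = √(29584 + 286) = √29870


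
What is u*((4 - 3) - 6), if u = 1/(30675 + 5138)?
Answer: -5/35813 ≈ -0.00013961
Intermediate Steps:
u = 1/35813 ≈ 2.7923e-5
u*((4 - 3) - 6) = ((4 - 3) - 6)/35813 = (1 - 6)/35813 = (1/35813)*(-5) = -5/35813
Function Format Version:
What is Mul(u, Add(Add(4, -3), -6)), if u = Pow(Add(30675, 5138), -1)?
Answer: Rational(-5, 35813) ≈ -0.00013961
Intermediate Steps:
u = Rational(1, 35813) (u = Pow(35813, -1) = Rational(1, 35813) ≈ 2.7923e-5)
Mul(u, Add(Add(4, -3), -6)) = Mul(Rational(1, 35813), Add(Add(4, -3), -6)) = Mul(Rational(1, 35813), Add(1, -6)) = Mul(Rational(1, 35813), -5) = Rational(-5, 35813)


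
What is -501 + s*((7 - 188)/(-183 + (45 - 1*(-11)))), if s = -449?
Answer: -144896/127 ≈ -1140.9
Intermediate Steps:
-501 + s*((7 - 188)/(-183 + (45 - 1*(-11)))) = -501 - 449*(7 - 188)/(-183 + (45 - 1*(-11))) = -501 - (-81269)/(-183 + (45 + 11)) = -501 - (-81269)/(-183 + 56) = -501 - (-81269)/(-127) = -501 - (-81269)*(-1)/127 = -501 - 449*181/127 = -501 - 81269/127 = -144896/127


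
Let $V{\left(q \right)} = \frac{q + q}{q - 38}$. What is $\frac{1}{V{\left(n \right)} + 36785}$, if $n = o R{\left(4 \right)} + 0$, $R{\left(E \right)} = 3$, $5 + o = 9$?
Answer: $\frac{13}{478193} \approx 2.7186 \cdot 10^{-5}$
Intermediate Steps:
$o = 4$ ($o = -5 + 9 = 4$)
$n = 12$ ($n = 4 \cdot 3 + 0 = 12 + 0 = 12$)
$V{\left(q \right)} = \frac{2 q}{-38 + q}$
$\frac{1}{V{\left(n \right)} + 36785} = \frac{1}{2 \cdot 12 \frac{1}{-38 + 12} + 36785} = \frac{1}{2 \cdot 12 \frac{1}{-26} + 36785} = \frac{1}{2 \cdot 12 \left(- \frac{1}{26}\right) + 36785} = \frac{1}{- \frac{12}{13} + 36785} = \frac{1}{\frac{478193}{13}} = \frac{13}{478193}$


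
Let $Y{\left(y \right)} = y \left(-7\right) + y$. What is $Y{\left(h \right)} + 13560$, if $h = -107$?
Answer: $14202$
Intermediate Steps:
$Y{\left(y \right)} = - 6 y$ ($Y{\left(y \right)} = - 7 y + y = - 6 y$)
$Y{\left(h \right)} + 13560 = \left(-6\right) \left(-107\right) + 13560 = 642 + 13560 = 14202$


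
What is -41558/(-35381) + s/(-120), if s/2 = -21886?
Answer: 388421023/1061430 ≈ 365.94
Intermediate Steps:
s = -43772 (s = 2*(-21886) = -43772)
-41558/(-35381) + s/(-120) = -41558/(-35381) - 43772/(-120) = -41558*(-1/35381) - 43772*(-1/120) = 41558/35381 + 10943/30 = 388421023/1061430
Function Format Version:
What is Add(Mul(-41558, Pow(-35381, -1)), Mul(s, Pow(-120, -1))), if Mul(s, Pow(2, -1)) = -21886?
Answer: Rational(388421023, 1061430) ≈ 365.94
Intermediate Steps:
s = -43772 (s = Mul(2, -21886) = -43772)
Add(Mul(-41558, Pow(-35381, -1)), Mul(s, Pow(-120, -1))) = Add(Mul(-41558, Pow(-35381, -1)), Mul(-43772, Pow(-120, -1))) = Add(Mul(-41558, Rational(-1, 35381)), Mul(-43772, Rational(-1, 120))) = Add(Rational(41558, 35381), Rational(10943, 30)) = Rational(388421023, 1061430)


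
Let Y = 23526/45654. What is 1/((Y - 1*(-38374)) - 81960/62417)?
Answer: 474930953/18224621493839 ≈ 2.6060e-5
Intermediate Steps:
Y = 3921/7609 (Y = 23526*(1/45654) = 3921/7609 ≈ 0.51531)
1/((Y - 1*(-38374)) - 81960/62417) = 1/((3921/7609 - 1*(-38374)) - 81960/62417) = 1/((3921/7609 + 38374) - 81960*1/62417) = 1/(291991687/7609 - 81960/62417) = 1/(18224621493839/474930953) = 474930953/18224621493839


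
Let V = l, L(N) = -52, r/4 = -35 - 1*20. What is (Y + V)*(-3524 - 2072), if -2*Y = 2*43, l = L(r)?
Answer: 531620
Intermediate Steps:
r = -220 (r = 4*(-35 - 1*20) = 4*(-35 - 20) = 4*(-55) = -220)
l = -52
V = -52
Y = -43 ≈ -43.000
(Y + V)*(-3524 - 2072) = (-43 - 52)*(-3524 - 2072) = -95*(-5596) = 531620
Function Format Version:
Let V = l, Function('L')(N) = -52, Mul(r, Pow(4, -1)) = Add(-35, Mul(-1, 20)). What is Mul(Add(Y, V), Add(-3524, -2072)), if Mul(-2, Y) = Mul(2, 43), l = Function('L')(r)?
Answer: 531620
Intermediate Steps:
r = -220 (r = Mul(4, Add(-35, Mul(-1, 20))) = Mul(4, Add(-35, -20)) = Mul(4, -55) = -220)
l = -52
V = -52
Y = -43 (Y = Mul(Rational(-1, 2), Mul(2, 43)) = Mul(Rational(-1, 2), 86) = -43)
Mul(Add(Y, V), Add(-3524, -2072)) = Mul(Add(-43, -52), Add(-3524, -2072)) = Mul(-95, -5596) = 531620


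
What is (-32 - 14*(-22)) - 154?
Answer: 122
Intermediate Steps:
(-32 - 14*(-22)) - 154 = (-32 + 308) - 154 = 276 - 154 = 122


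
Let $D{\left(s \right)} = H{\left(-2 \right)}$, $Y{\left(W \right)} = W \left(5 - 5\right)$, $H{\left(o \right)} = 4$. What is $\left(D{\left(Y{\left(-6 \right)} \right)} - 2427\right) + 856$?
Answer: $-1567$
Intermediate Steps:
$Y{\left(W \right)} = 0$ ($Y{\left(W \right)} = W 0 = 0$)
$D{\left(s \right)} = 4$
$\left(D{\left(Y{\left(-6 \right)} \right)} - 2427\right) + 856 = \left(4 - 2427\right) + 856 = -2423 + 856 = -1567$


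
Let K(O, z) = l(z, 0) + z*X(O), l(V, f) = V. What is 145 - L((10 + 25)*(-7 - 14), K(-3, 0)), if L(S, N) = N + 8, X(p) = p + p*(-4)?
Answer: 137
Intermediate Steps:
X(p) = -3*p (X(p) = p - 4*p = -3*p)
K(O, z) = z - 3*O*z (K(O, z) = z + z*(-3*O) = z - 3*O*z)
L(S, N) = 8 + N
145 - L((10 + 25)*(-7 - 14), K(-3, 0)) = 145 - (8 + 0*(1 - 3*(-3))) = 145 - (8 + 0*(1 + 9)) = 145 - (8 + 0*10) = 145 - (8 + 0) = 145 - 1*8 = 145 - 8 = 137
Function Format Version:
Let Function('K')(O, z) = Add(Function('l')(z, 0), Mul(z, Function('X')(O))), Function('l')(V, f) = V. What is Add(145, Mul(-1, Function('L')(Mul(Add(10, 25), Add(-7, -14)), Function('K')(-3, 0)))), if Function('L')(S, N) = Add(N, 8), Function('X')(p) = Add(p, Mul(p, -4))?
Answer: 137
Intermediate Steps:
Function('X')(p) = Mul(-3, p) (Function('X')(p) = Add(p, Mul(-4, p)) = Mul(-3, p))
Function('K')(O, z) = Add(z, Mul(-3, O, z)) (Function('K')(O, z) = Add(z, Mul(z, Mul(-3, O))) = Add(z, Mul(-3, O, z)))
Function('L')(S, N) = Add(8, N)
Add(145, Mul(-1, Function('L')(Mul(Add(10, 25), Add(-7, -14)), Function('K')(-3, 0)))) = Add(145, Mul(-1, Add(8, Mul(0, Add(1, Mul(-3, -3)))))) = Add(145, Mul(-1, Add(8, Mul(0, Add(1, 9))))) = Add(145, Mul(-1, Add(8, Mul(0, 10)))) = Add(145, Mul(-1, Add(8, 0))) = Add(145, Mul(-1, 8)) = Add(145, -8) = 137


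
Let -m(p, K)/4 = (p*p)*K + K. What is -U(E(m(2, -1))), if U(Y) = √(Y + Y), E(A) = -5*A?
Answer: -10*I*√2 ≈ -14.142*I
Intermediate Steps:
m(p, K) = -4*K - 4*K*p² (m(p, K) = -4*((p*p)*K + K) = -4*(p²*K + K) = -4*(K*p² + K) = -4*(K + K*p²) = -4*K - 4*K*p²)
U(Y) = √2*√Y (U(Y) = √(2*Y) = √2*√Y)
-U(E(m(2, -1))) = -√2*√(-(-20)*(-1)*(1 + 2²)) = -√2*√(-(-20)*(-1)*(1 + 4)) = -√2*√(-(-20)*(-1)*5) = -√2*√(-5*20) = -√2*√(-100) = -√2*10*I = -10*I*√2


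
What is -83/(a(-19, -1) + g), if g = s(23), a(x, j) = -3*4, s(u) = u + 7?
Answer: -83/18 ≈ -4.6111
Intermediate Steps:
s(u) = 7 + u
a(x, j) = -12
g = 30 (g = 7 + 23 = 30)
-83/(a(-19, -1) + g) = -83/(-12 + 30) = -83/18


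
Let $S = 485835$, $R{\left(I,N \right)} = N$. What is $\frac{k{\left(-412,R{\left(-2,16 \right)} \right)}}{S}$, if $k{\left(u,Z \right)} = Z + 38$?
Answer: $\frac{18}{161945} \approx 0.00011115$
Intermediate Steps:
$k{\left(u,Z \right)} = 38 + Z$
$\frac{k{\left(-412,R{\left(-2,16 \right)} \right)}}{S} = \frac{38 + 16}{485835} = 54 \cdot \frac{1}{485835} = \frac{18}{161945}$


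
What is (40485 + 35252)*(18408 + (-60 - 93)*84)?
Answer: 420794772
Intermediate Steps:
(40485 + 35252)*(18408 + (-60 - 93)*84) = 75737*(18408 - 153*84) = 75737*(18408 - 12852) = 75737*5556 = 420794772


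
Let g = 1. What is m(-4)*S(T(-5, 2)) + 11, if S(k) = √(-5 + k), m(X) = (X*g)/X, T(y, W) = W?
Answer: 11 + I*√3 ≈ 11.0 + 1.732*I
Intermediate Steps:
m(X) = 1 (m(X) = (X*1)/X = X/X = 1)
m(-4)*S(T(-5, 2)) + 11 = 1*√(-5 + 2) + 11 = 1*√(-3) + 11 = 1*(I*√3) + 11 = I*√3 + 11 = 11 + I*√3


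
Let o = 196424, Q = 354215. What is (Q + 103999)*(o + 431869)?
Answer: 287892648702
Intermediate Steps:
(Q + 103999)*(o + 431869) = (354215 + 103999)*(196424 + 431869) = 458214*628293 = 287892648702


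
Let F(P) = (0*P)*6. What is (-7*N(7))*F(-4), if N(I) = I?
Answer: 0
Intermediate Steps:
F(P) = 0 (F(P) = 0*6 = 0)
(-7*N(7))*F(-4) = -7*7*0 = -49*0 = 0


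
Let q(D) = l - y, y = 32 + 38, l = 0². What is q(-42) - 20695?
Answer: -20765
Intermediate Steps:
l = 0
y = 70
q(D) = -70 (q(D) = 0 - 1*70 = 0 - 70 = -70)
q(-42) - 20695 = -70 - 20695 = -20765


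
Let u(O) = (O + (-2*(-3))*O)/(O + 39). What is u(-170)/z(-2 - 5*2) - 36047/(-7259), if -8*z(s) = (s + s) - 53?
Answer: 61815967/10460219 ≈ 5.9096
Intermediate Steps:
z(s) = 53/8 - s/4 (z(s) = -((s + s) - 53)/8 = -(2*s - 53)/8 = -(-53 + 2*s)/8 = 53/8 - s/4)
u(O) = 7*O/(39 + O) (u(O) = (O + 6*O)/(39 + O) = (7*O)/(39 + O) = 7*O/(39 + O))
u(-170)/z(-2 - 5*2) - 36047/(-7259) = (7*(-170)/(39 - 170))/(53/8 - (-2 - 5*2)/4) - 36047/(-7259) = (7*(-170)/(-131))/(53/8 - (-2 - 10)/4) - 36047*(-1/7259) = (7*(-170)*(-1/131))/(53/8 - ¼*(-12)) + 36047/7259 = 1190/(131*(53/8 + 3)) + 36047/7259 = 1190/(131*(77/8)) + 36047/7259 = (1190/131)*(8/77) + 36047/7259 = 1360/1441 + 36047/7259 = 61815967/10460219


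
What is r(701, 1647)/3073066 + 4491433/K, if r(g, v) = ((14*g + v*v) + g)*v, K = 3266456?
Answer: 7331904688977773/5019017437048 ≈ 1460.8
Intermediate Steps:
r(g, v) = v*(v² + 15*g) (r(g, v) = ((14*g + v²) + g)*v = ((v² + 14*g) + g)*v = (v² + 15*g)*v = v*(v² + 15*g))
r(701, 1647)/3073066 + 4491433/K = (1647*(1647² + 15*701))/3073066 + 4491433/3266456 = (1647*(2712609 + 10515))*(1/3073066) + 4491433*(1/3266456) = (1647*2723124)*(1/3073066) + 4491433/3266456 = 4484985228*(1/3073066) + 4491433/3266456 = 2242492614/1536533 + 4491433/3266456 = 7331904688977773/5019017437048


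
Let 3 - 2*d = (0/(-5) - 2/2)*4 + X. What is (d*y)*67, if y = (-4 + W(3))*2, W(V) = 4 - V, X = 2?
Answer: -1005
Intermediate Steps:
y = -6 (y = (-4 + (4 - 1*3))*2 = (-4 + (4 - 3))*2 = (-4 + 1)*2 = -3*2 = -6)
d = 5/2 (d = 3/2 - ((0/(-5) - 2/2)*4 + 2)/2 = 3/2 - ((0*(-⅕) - 2*½)*4 + 2)/2 = 3/2 - ((0 - 1)*4 + 2)/2 = 3/2 - (-1*4 + 2)/2 = 3/2 - (-4 + 2)/2 = 3/2 - ½*(-2) = 3/2 + 1 = 5/2 ≈ 2.5000)
(d*y)*67 = ((5/2)*(-6))*67 = -15*67 = -1005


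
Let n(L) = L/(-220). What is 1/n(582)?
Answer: -110/291 ≈ -0.37801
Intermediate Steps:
n(L) = -L/220 (n(L) = L*(-1/220) = -L/220)
1/n(582) = 1/(-1/220*582) = 1/(-291/110) = -110/291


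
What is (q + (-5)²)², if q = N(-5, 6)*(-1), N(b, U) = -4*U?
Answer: 2401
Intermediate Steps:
q = 24 (q = -4*6*(-1) = -24*(-1) = 24)
(q + (-5)²)² = (24 + (-5)²)² = (24 + 25)² = 49² = 2401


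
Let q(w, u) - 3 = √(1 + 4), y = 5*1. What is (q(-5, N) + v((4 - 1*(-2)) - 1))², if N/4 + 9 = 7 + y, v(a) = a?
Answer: (8 + √5)² ≈ 104.78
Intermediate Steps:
y = 5
N = 12 (N = -36 + 4*(7 + 5) = -36 + 4*12 = -36 + 48 = 12)
q(w, u) = 3 + √5 (q(w, u) = 3 + √(1 + 4) = 3 + √5)
(q(-5, N) + v((4 - 1*(-2)) - 1))² = ((3 + √5) + ((4 - 1*(-2)) - 1))² = ((3 + √5) + ((4 + 2) - 1))² = ((3 + √5) + (6 - 1))² = ((3 + √5) + 5)² = (8 + √5)²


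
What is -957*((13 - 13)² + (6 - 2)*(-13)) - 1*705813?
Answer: -656049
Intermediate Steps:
-957*((13 - 13)² + (6 - 2)*(-13)) - 1*705813 = -957*(0² + 4*(-13)) - 705813 = -957*(0 - 52) - 705813 = -957*(-52) - 705813 = 49764 - 705813 = -656049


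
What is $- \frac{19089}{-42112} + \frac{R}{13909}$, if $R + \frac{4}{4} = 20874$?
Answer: $\frac{163501811}{83676544} \approx 1.954$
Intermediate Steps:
$R = 20873$ ($R = -1 + 20874 = 20873$)
$- \frac{19089}{-42112} + \frac{R}{13909} = - \frac{19089}{-42112} + \frac{20873}{13909} = \left(-19089\right) \left(- \frac{1}{42112}\right) + 20873 \cdot \frac{1}{13909} = \frac{2727}{6016} + \frac{20873}{13909} = \frac{163501811}{83676544}$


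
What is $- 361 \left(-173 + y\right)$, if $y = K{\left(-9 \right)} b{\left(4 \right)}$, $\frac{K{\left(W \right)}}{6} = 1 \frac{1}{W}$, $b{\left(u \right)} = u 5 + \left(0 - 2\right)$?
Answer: $66785$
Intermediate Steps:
$b{\left(u \right)} = -2 + 5 u$ ($b{\left(u \right)} = 5 u - 2 = -2 + 5 u$)
$K{\left(W \right)} = \frac{6}{W}$ ($K{\left(W \right)} = 6 \cdot 1 \frac{1}{W} = \frac{6}{W}$)
$y = -12$ ($y = \frac{6}{-9} \left(-2 + 5 \cdot 4\right) = 6 \left(- \frac{1}{9}\right) \left(-2 + 20\right) = \left(- \frac{2}{3}\right) 18 = -12$)
$- 361 \left(-173 + y\right) = - 361 \left(-173 - 12\right) = \left(-361\right) \left(-185\right) = 66785$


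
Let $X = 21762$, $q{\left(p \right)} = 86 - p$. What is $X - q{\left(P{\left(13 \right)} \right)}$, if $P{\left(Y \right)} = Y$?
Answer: $21689$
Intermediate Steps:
$X - q{\left(P{\left(13 \right)} \right)} = 21762 - \left(86 - 13\right) = 21762 - 73 = 21689$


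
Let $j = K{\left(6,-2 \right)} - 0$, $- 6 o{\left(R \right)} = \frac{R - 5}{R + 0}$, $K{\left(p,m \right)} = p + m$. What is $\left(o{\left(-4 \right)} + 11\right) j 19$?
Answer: $\frac{1615}{2} \approx 807.5$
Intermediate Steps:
$K{\left(p,m \right)} = m + p$
$o{\left(R \right)} = - \frac{-5 + R}{6 R}$ ($o{\left(R \right)} = - \frac{\left(R - 5\right) \frac{1}{R + 0}}{6} = - \frac{\left(-5 + R\right) \frac{1}{R}}{6} = - \frac{\frac{1}{R} \left(-5 + R\right)}{6} = - \frac{-5 + R}{6 R}$)
$j = 4$ ($j = \left(-2 + 6\right) - 0 = 4 + 0 = 4$)
$\left(o{\left(-4 \right)} + 11\right) j 19 = \left(\frac{5 - -4}{6 \left(-4\right)} + 11\right) 4 \cdot 19 = \left(\frac{1}{6} \left(- \frac{1}{4}\right) \left(5 + 4\right) + 11\right) 4 \cdot 19 = \left(\frac{1}{6} \left(- \frac{1}{4}\right) 9 + 11\right) 4 \cdot 19 = \left(- \frac{3}{8} + 11\right) 4 \cdot 19 = \frac{85}{8} \cdot 4 \cdot 19 = \frac{85}{2} \cdot 19 = \frac{1615}{2}$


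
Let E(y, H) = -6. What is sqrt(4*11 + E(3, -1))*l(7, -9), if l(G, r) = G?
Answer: 7*sqrt(38) ≈ 43.151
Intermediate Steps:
sqrt(4*11 + E(3, -1))*l(7, -9) = sqrt(4*11 - 6)*7 = sqrt(44 - 6)*7 = sqrt(38)*7 = 7*sqrt(38)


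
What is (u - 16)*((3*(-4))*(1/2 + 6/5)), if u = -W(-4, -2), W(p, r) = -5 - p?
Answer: 306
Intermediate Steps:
u = 1 (u = -(-5 - 1*(-4)) = -(-5 + 4) = -1*(-1) = 1)
(u - 16)*((3*(-4))*(1/2 + 6/5)) = (1 - 16)*((3*(-4))*(1/2 + 6/5)) = -(-180)*(1*(½) + 6*(⅕)) = -(-180)*(½ + 6/5) = -(-180)*17/10 = -15*(-102/5) = 306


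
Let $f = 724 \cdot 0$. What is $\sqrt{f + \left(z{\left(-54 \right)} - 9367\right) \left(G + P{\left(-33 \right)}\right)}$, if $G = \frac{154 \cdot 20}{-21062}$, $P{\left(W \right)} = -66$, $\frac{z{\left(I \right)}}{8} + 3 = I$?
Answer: $\frac{11 \sqrt{595529292658}}{10531} \approx 806.07$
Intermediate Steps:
$z{\left(I \right)} = -24 + 8 I$
$G = - \frac{1540}{10531}$ ($G = 3080 \left(- \frac{1}{21062}\right) = - \frac{1540}{10531} \approx -0.14623$)
$f = 0$
$\sqrt{f + \left(z{\left(-54 \right)} - 9367\right) \left(G + P{\left(-33 \right)}\right)} = \sqrt{0 + \left(\left(-24 + 8 \left(-54\right)\right) - 9367\right) \left(- \frac{1540}{10531} - 66\right)} = \sqrt{0 + \left(\left(-24 - 432\right) - 9367\right) \left(- \frac{696586}{10531}\right)} = \sqrt{0 + \left(-456 - 9367\right) \left(- \frac{696586}{10531}\right)} = \sqrt{0 - - \frac{6842564278}{10531}} = \sqrt{0 + \frac{6842564278}{10531}} = \sqrt{\frac{6842564278}{10531}} = \frac{11 \sqrt{595529292658}}{10531}$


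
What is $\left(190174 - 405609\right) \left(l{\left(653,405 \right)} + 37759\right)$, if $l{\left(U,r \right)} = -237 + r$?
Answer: $-8170803245$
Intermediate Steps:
$\left(190174 - 405609\right) \left(l{\left(653,405 \right)} + 37759\right) = \left(190174 - 405609\right) \left(\left(-237 + 405\right) + 37759\right) = - 215435 \left(168 + 37759\right) = \left(-215435\right) 37927 = -8170803245$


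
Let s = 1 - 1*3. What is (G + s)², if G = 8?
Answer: 36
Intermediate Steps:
s = -2 (s = 1 - 3 = -2)
(G + s)² = (8 - 2)² = 6² = 36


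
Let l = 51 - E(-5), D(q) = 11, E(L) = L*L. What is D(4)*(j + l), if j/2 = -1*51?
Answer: -836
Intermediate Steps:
E(L) = L**2
j = -102 (j = 2*(-1*51) = 2*(-51) = -102)
l = 26 (l = 51 - 1*(-5)**2 = 51 - 1*25 = 51 - 25 = 26)
D(4)*(j + l) = 11*(-102 + 26) = 11*(-76) = -836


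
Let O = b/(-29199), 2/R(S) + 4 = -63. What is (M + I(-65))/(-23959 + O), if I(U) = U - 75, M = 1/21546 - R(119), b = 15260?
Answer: 1966633638293/336640483836594 ≈ 0.0058419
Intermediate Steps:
R(S) = -2/67 (R(S) = 2/(-4 - 63) = 2/(-67) = 2*(-1/67) = -2/67)
M = 43159/1443582 (M = 1/21546 - 1*(-2/67) = 1/21546 + 2/67 = 43159/1443582 ≈ 0.029897)
I(U) = -75 + U
O = -15260/29199 (O = 15260/(-29199) = 15260*(-1/29199) = -15260/29199 ≈ -0.52262)
(M + I(-65))/(-23959 + O) = (43159/1443582 + (-75 - 65))/(-23959 - 15260/29199) = (43159/1443582 - 140)/(-699594101/29199) = -202058321/1443582*(-29199/699594101) = 1966633638293/336640483836594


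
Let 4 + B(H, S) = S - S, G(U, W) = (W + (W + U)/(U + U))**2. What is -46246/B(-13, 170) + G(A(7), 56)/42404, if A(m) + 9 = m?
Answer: 1961022609/169616 ≈ 11562.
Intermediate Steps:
A(m) = -9 + m
G(U, W) = (W + (U + W)/(2*U))**2 (G(U, W) = (W + (U + W)/((2*U)))**2 = (W + (U + W)*(1/(2*U)))**2 = (W + (U + W)/(2*U))**2)
B(H, S) = -4 (B(H, S) = -4 + (S - S) = -4 + 0 = -4)
-46246/B(-13, 170) + G(A(7), 56)/42404 = -46246/(-4) + (((-9 + 7) + 56 + 2*(-9 + 7)*56)**2/(4*(-9 + 7)**2))/42404 = -46246*(-1/4) + ((1/4)*(-2 + 56 + 2*(-2)*56)**2/(-2)**2)*(1/42404) = 23123/2 + ((1/4)*(1/4)*(-2 + 56 - 224)**2)*(1/42404) = 23123/2 + ((1/4)*(1/4)*(-170)**2)*(1/42404) = 23123/2 + ((1/4)*(1/4)*28900)*(1/42404) = 23123/2 + (7225/4)*(1/42404) = 23123/2 + 7225/169616 = 1961022609/169616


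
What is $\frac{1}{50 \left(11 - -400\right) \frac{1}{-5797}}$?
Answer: $- \frac{5797}{20550} \approx -0.28209$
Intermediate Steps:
$\frac{1}{50 \left(11 - -400\right) \frac{1}{-5797}} = \frac{1}{50 \left(11 + 400\right) \left(- \frac{1}{5797}\right)} = \frac{1}{50 \cdot 411 \left(- \frac{1}{5797}\right)} = \frac{1}{20550 \left(- \frac{1}{5797}\right)} = \frac{1}{- \frac{20550}{5797}} = - \frac{5797}{20550}$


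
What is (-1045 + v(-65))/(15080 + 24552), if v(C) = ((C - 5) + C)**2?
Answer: 4295/9908 ≈ 0.43349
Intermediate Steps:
v(C) = (-5 + 2*C)**2 (v(C) = ((-5 + C) + C)**2 = (-5 + 2*C)**2)
(-1045 + v(-65))/(15080 + 24552) = (-1045 + (-5 + 2*(-65))**2)/(15080 + 24552) = (-1045 + (-5 - 130)**2)/39632 = (-1045 + (-135)**2)*(1/39632) = (-1045 + 18225)*(1/39632) = 17180*(1/39632) = 4295/9908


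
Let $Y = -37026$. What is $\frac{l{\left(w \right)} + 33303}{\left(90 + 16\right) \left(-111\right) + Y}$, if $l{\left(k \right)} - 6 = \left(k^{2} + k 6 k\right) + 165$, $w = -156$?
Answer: $- \frac{33971}{8132} \approx -4.1774$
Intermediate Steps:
$l{\left(k \right)} = 171 + 7 k^{2}$ ($l{\left(k \right)} = 6 + \left(\left(k^{2} + k 6 k\right) + 165\right) = 6 + \left(\left(k^{2} + 6 k k\right) + 165\right) = 6 + \left(\left(k^{2} + 6 k^{2}\right) + 165\right) = 6 + \left(7 k^{2} + 165\right) = 6 + \left(165 + 7 k^{2}\right) = 171 + 7 k^{2}$)
$\frac{l{\left(w \right)} + 33303}{\left(90 + 16\right) \left(-111\right) + Y} = \frac{\left(171 + 7 \left(-156\right)^{2}\right) + 33303}{\left(90 + 16\right) \left(-111\right) - 37026} = \frac{\left(171 + 7 \cdot 24336\right) + 33303}{106 \left(-111\right) - 37026} = \frac{\left(171 + 170352\right) + 33303}{-11766 - 37026} = \frac{170523 + 33303}{-48792} = 203826 \left(- \frac{1}{48792}\right) = - \frac{33971}{8132}$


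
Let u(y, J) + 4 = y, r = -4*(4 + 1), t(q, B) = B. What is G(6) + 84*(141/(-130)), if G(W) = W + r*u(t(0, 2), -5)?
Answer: -2932/65 ≈ -45.108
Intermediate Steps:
r = -20 (r = -4*5 = -20)
u(y, J) = -4 + y
G(W) = 40 + W (G(W) = W - 20*(-4 + 2) = W - 20*(-2) = W + 40 = 40 + W)
G(6) + 84*(141/(-130)) = (40 + 6) + 84*(141/(-130)) = 46 + 84*(141*(-1/130)) = 46 + 84*(-141/130) = 46 - 5922/65 = -2932/65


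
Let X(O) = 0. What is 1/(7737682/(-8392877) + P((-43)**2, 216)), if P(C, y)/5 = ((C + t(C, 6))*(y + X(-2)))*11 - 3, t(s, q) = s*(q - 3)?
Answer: 8392877/737435639678123 ≈ 1.1381e-8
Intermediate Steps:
t(s, q) = s*(-3 + q)
P(C, y) = -15 + 220*C*y (P(C, y) = 5*(((C + C*(-3 + 6))*(y + 0))*11 - 3) = 5*(((C + C*3)*y)*11 - 3) = 5*(((C + 3*C)*y)*11 - 3) = 5*(((4*C)*y)*11 - 3) = 5*((4*C*y)*11 - 3) = 5*(44*C*y - 3) = 5*(-3 + 44*C*y) = -15 + 220*C*y)
1/(7737682/(-8392877) + P((-43)**2, 216)) = 1/(7737682/(-8392877) + (-15 + 220*(-43)**2*216)) = 1/(7737682*(-1/8392877) + (-15 + 220*1849*216)) = 1/(-7737682/8392877 + (-15 + 87864480)) = 1/(-7737682/8392877 + 87864465) = 1/(737435639678123/8392877) = 8392877/737435639678123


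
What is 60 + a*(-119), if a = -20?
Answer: 2440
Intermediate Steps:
60 + a*(-119) = 60 - 20*(-119) = 60 + 2380 = 2440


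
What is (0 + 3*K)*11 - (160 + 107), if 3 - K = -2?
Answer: -102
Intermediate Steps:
K = 5 (K = 3 - 1*(-2) = 3 + 2 = 5)
(0 + 3*K)*11 - (160 + 107) = (0 + 3*5)*11 - (160 + 107) = (0 + 15)*11 - 1*267 = 15*11 - 267 = 165 - 267 = -102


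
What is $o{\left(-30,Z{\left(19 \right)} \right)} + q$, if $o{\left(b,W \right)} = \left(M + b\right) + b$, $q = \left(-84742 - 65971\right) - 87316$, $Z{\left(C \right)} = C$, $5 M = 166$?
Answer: $- \frac{1190279}{5} \approx -2.3806 \cdot 10^{5}$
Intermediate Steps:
$M = \frac{166}{5}$ ($M = \frac{1}{5} \cdot 166 = \frac{166}{5} \approx 33.2$)
$q = -238029$ ($q = -150713 - 87316 = -238029$)
$o{\left(b,W \right)} = \frac{166}{5} + 2 b$ ($o{\left(b,W \right)} = \left(\frac{166}{5} + b\right) + b = \frac{166}{5} + 2 b$)
$o{\left(-30,Z{\left(19 \right)} \right)} + q = \left(\frac{166}{5} + 2 \left(-30\right)\right) - 238029 = \left(\frac{166}{5} - 60\right) - 238029 = - \frac{134}{5} - 238029 = - \frac{1190279}{5}$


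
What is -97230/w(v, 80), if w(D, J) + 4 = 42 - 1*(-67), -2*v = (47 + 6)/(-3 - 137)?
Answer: -926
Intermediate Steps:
v = 53/280 (v = -(47 + 6)/(2*(-3 - 137)) = -53/(2*(-140)) = -53*(-1)/(2*140) = -½*(-53/140) = 53/280 ≈ 0.18929)
w(D, J) = 105 (w(D, J) = -4 + (42 - 1*(-67)) = -4 + (42 + 67) = -4 + 109 = 105)
-97230/w(v, 80) = -97230/105 = -97230*1/105 = -926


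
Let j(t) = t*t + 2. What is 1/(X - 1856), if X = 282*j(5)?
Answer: 1/5758 ≈ 0.00017367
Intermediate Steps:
j(t) = 2 + t**2 (j(t) = t**2 + 2 = 2 + t**2)
X = 7614 (X = 282*(2 + 5**2) = 282*(2 + 25) = 282*27 = 7614)
1/(X - 1856) = 1/(7614 - 1856) = 1/5758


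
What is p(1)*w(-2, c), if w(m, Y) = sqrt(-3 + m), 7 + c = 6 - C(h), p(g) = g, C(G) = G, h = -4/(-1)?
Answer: I*sqrt(5) ≈ 2.2361*I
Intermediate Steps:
h = 4 (h = -4*(-1) = 4)
c = -5 (c = -7 + (6 - 1*4) = -7 + (6 - 4) = -7 + 2 = -5)
p(1)*w(-2, c) = 1*sqrt(-3 - 2) = 1*sqrt(-5) = 1*(I*sqrt(5)) = I*sqrt(5)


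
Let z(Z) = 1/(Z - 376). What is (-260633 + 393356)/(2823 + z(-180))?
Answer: 73793988/1569587 ≈ 47.015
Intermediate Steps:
z(Z) = 1/(-376 + Z)
(-260633 + 393356)/(2823 + z(-180)) = (-260633 + 393356)/(2823 + 1/(-376 - 180)) = 132723/(2823 + 1/(-556)) = 132723/(2823 - 1/556) = 132723/(1569587/556) = 132723*(556/1569587) = 73793988/1569587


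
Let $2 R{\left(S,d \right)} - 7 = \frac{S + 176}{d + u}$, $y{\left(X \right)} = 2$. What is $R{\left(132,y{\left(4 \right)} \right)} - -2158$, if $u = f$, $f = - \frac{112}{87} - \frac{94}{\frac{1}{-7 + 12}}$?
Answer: $\frac{22059081}{10207} \approx 2161.2$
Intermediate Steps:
$f = - \frac{41002}{87}$ ($f = \left(-112\right) \frac{1}{87} - \frac{94}{\frac{1}{5}} = - \frac{112}{87} - 94 \frac{1}{\frac{1}{5}} = - \frac{112}{87} - 470 = - \frac{41002}{87} \approx -471.29$)
$u = - \frac{41002}{87} \approx -471.29$
$R{\left(S,d \right)} = \frac{7}{2} + \frac{176 + S}{2 \left(- \frac{41002}{87} + d\right)}$ ($R{\left(S,d \right)} = \frac{7}{2} + \frac{\left(S + 176\right) \frac{1}{d - \frac{41002}{87}}}{2} = \frac{7}{2} + \frac{\left(176 + S\right) \frac{1}{- \frac{41002}{87} + d}}{2} = \frac{7}{2} + \frac{\frac{1}{- \frac{41002}{87} + d} \left(176 + S\right)}{2} = \frac{7}{2} + \frac{176 + S}{2 \left(- \frac{41002}{87} + d\right)}$)
$R{\left(132,y{\left(4 \right)} \right)} - -2158 = \frac{-271702 + 87 \cdot 132 + 609 \cdot 2}{2 \left(-41002 + 87 \cdot 2\right)} - -2158 = \frac{-271702 + 11484 + 1218}{2 \left(-41002 + 174\right)} + 2158 = \frac{1}{2} \frac{1}{-40828} \left(-259000\right) + 2158 = \frac{1}{2} \left(- \frac{1}{40828}\right) \left(-259000\right) + 2158 = \frac{32375}{10207} + 2158 = \frac{22059081}{10207}$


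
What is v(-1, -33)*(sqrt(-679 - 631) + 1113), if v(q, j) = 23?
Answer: 25599 + 23*I*sqrt(1310) ≈ 25599.0 + 832.46*I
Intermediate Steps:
v(-1, -33)*(sqrt(-679 - 631) + 1113) = 23*(sqrt(-679 - 631) + 1113) = 23*(sqrt(-1310) + 1113) = 23*(I*sqrt(1310) + 1113) = 23*(1113 + I*sqrt(1310)) = 25599 + 23*I*sqrt(1310)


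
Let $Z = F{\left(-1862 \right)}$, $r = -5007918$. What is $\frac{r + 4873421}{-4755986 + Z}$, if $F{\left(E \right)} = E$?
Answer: $\frac{134497}{4757848} \approx 0.028268$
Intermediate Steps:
$Z = -1862$
$\frac{r + 4873421}{-4755986 + Z} = \frac{-5007918 + 4873421}{-4755986 - 1862} = - \frac{134497}{-4757848} = \left(-134497\right) \left(- \frac{1}{4757848}\right) = \frac{134497}{4757848}$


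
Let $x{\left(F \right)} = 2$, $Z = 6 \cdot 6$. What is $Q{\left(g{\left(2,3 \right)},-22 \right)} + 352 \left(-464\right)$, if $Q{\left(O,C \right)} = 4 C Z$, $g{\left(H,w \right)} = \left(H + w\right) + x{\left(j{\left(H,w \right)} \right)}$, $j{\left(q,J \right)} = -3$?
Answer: $-166496$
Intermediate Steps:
$Z = 36$
$g{\left(H,w \right)} = 2 + H + w$ ($g{\left(H,w \right)} = \left(H + w\right) + 2 = 2 + H + w$)
$Q{\left(O,C \right)} = 144 C$ ($Q{\left(O,C \right)} = 4 C 36 = 144 C$)
$Q{\left(g{\left(2,3 \right)},-22 \right)} + 352 \left(-464\right) = 144 \left(-22\right) + 352 \left(-464\right) = -3168 - 163328 = -166496$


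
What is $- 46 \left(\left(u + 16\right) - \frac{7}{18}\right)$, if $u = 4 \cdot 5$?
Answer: $- \frac{14743}{9} \approx -1638.1$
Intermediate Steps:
$u = 20$
$- 46 \left(\left(u + 16\right) - \frac{7}{18}\right) = - 46 \left(\left(20 + 16\right) - \frac{7}{18}\right) = - 46 \left(36 - \frac{7}{18}\right) = \left(-46\right) \frac{641}{18} = - \frac{14743}{9}$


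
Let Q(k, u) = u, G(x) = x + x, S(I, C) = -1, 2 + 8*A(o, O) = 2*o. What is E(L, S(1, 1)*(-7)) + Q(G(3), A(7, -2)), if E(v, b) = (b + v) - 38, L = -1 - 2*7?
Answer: -89/2 ≈ -44.500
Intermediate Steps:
A(o, O) = -1/4 + o/4 (A(o, O) = -1/4 + (2*o)/8 = -1/4 + o/4)
G(x) = 2*x
L = -15 (L = -1 - 14 = -15)
E(v, b) = -38 + b + v
E(L, S(1, 1)*(-7)) + Q(G(3), A(7, -2)) = (-38 - 1*(-7) - 15) + (-1/4 + (1/4)*7) = (-38 + 7 - 15) + (-1/4 + 7/4) = -46 + 3/2 = -89/2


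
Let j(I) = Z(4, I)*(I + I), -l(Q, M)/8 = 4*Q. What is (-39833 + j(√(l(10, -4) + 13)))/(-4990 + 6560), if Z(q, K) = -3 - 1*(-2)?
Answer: -39833/1570 - I*√307/785 ≈ -25.371 - 0.02232*I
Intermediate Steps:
l(Q, M) = -32*Q
Z(q, K) = -1 (Z(q, K) = -3 + 2 = -1)
j(I) = -2*I (j(I) = -(I + I) = -2*I)
(-39833 + j(√(l(10, -4) + 13)))/(-4990 + 6560) = (-39833 - 2*√(-32*10 + 13))/(-4990 + 6560) = (-39833 - 2*√(-320 + 13))/1570 = (-39833 - 2*I*√307)*(1/1570) = -39833/1570 - I*√307/785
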